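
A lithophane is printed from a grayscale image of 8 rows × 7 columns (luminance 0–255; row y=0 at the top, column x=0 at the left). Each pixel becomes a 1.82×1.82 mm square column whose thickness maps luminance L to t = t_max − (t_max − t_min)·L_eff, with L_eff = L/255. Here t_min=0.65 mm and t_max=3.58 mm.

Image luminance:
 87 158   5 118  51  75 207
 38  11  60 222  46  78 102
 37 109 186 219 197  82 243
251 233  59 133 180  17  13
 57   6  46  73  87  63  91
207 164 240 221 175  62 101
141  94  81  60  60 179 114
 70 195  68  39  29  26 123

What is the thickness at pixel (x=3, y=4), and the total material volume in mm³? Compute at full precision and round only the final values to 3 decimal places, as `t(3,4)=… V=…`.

t(3,4)=2.741 V=432.322

span = t_max - t_min = 3.58 - 0.65 = 2.930
L(3,4) = 73, L_eff = 73/255 = 0.286275
t(3,4) = 3.58 - 2.930·0.286275 = 2.741
Σt over all 8·7 pixels = 3328163/25500 ≈ 130.5161961
V = pitch²·Σt = 1.82²·3328163/25500 = 432.322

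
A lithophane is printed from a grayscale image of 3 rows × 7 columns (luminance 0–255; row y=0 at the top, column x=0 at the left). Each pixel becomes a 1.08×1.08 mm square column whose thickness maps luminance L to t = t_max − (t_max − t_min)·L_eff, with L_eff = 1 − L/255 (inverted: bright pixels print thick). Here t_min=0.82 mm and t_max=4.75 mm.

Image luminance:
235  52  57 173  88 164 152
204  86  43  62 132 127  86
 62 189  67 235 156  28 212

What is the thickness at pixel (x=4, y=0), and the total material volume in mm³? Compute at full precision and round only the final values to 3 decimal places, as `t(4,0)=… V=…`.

t(4,0)=2.176 V=67.004

span = t_max - t_min = 4.75 - 0.82 = 3.930
L(4,0) = 88, L_eff = 1 - 88/255 = 0.654902 (inverted)
t(4,0) = 4.75 - 3.930·0.654902 = 2.176
Σt over all 3·7 pixels = 24414/425 ≈ 57.4447059
V = pitch²·Σt = 1.08²·24414/425 = 67.004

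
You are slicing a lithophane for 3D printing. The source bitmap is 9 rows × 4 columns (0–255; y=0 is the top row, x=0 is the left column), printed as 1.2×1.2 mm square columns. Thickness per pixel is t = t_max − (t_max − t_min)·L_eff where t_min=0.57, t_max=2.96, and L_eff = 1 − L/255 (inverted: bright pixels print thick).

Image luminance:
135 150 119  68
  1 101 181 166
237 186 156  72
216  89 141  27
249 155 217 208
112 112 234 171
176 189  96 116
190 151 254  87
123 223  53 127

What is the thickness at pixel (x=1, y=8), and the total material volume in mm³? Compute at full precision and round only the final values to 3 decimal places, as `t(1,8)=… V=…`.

t(1,8)=2.660 V=100.918

span = t_max - t_min = 2.96 - 0.57 = 2.390
L(1,8) = 223, L_eff = 1 - 223/255 = 0.125490 (inverted)
t(1,8) = 2.96 - 2.390·0.125490 = 2.660
Σt over all 9·4 pixels = 446773/6375 ≈ 70.0820392
V = pitch²·Σt = 1.2²·446773/6375 = 100.918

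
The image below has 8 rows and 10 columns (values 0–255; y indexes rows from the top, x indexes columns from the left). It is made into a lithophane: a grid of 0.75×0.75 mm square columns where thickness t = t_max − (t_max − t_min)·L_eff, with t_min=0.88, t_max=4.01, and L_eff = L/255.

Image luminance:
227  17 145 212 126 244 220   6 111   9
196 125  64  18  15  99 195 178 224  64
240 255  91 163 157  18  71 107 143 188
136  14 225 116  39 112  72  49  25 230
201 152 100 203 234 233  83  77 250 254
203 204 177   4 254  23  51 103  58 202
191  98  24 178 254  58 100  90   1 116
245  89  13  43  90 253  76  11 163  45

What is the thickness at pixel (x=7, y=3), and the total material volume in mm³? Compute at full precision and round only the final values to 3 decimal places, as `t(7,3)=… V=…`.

span = t_max - t_min = 4.01 - 0.88 = 3.130
L(7,3) = 49, L_eff = 49/255 = 0.192157
t(7,3) = 4.01 - 3.130·0.192157 = 3.409
Σt over all 8·10 pixels = 100069/510 ≈ 196.2137255
V = pitch²·Σt = 0.75²·100069/510 = 110.370

t(7,3)=3.409 V=110.370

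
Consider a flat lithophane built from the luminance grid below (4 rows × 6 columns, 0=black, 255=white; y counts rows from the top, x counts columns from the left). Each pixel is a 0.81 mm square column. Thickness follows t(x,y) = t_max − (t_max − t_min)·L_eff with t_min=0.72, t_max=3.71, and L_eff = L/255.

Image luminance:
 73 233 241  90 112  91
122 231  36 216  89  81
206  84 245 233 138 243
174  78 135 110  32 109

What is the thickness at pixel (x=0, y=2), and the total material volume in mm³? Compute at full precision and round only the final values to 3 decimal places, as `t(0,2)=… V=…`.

t(0,2)=1.295 V=32.247

span = t_max - t_min = 3.71 - 0.72 = 2.990
L(0,2) = 206, L_eff = 206/255 = 0.807843
t(0,2) = 3.71 - 2.990·0.807843 = 1.295
Σt over all 4·6 pixels = 208887/4250 ≈ 49.1498824
V = pitch²·Σt = 0.81²·208887/4250 = 32.247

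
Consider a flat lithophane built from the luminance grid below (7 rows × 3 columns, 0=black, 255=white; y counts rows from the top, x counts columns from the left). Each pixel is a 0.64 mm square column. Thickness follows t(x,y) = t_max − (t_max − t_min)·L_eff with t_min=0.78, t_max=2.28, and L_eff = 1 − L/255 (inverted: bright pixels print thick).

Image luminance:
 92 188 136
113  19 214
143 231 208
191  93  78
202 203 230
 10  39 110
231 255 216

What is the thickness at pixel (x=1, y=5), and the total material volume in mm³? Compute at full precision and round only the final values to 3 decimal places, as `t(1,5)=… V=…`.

span = t_max - t_min = 2.28 - 0.78 = 1.500
L(1,5) = 39, L_eff = 1 - 39/255 = 0.847059 (inverted)
t(1,5) = 2.28 - 1.500·0.847059 = 1.009
Σt over all 7·3 pixels = 29933/850 ≈ 35.2152941
V = pitch²·Σt = 0.64²·29933/850 = 14.424

t(1,5)=1.009 V=14.424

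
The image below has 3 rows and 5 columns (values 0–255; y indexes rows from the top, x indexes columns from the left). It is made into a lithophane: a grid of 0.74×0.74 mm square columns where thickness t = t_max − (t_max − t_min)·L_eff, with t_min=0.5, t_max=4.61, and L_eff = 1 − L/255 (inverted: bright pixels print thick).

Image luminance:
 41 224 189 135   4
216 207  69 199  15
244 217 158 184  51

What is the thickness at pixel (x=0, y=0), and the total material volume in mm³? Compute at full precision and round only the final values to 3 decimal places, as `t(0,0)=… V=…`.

t(0,0)=1.161 V=23.109

span = t_max - t_min = 4.61 - 0.5 = 4.110
L(0,0) = 41, L_eff = 1 - 41/255 = 0.839216 (inverted)
t(0,0) = 4.61 - 4.110·0.839216 = 1.161
Σt over all 3·5 pixels = 358711/8500 ≈ 42.2012941
V = pitch²·Σt = 0.74²·358711/8500 = 23.109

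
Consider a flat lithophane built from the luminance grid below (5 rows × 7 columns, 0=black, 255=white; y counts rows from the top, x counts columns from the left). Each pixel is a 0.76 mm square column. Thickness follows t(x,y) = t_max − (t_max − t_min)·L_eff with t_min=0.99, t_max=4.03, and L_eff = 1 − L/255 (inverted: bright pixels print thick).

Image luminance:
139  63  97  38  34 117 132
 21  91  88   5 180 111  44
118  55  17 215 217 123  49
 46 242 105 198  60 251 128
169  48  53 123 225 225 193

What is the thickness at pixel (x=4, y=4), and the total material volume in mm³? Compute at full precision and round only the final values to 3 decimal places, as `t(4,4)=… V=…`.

t(4,4)=3.672 V=47.695

span = t_max - t_min = 4.03 - 0.99 = 3.040
L(4,4) = 225, L_eff = 1 - 225/255 = 0.117647 (inverted)
t(4,4) = 4.03 - 3.040·0.117647 = 3.672
Σt over all 5·7 pixels = 140377/1700 ≈ 82.5747059
V = pitch²·Σt = 0.76²·140377/1700 = 47.695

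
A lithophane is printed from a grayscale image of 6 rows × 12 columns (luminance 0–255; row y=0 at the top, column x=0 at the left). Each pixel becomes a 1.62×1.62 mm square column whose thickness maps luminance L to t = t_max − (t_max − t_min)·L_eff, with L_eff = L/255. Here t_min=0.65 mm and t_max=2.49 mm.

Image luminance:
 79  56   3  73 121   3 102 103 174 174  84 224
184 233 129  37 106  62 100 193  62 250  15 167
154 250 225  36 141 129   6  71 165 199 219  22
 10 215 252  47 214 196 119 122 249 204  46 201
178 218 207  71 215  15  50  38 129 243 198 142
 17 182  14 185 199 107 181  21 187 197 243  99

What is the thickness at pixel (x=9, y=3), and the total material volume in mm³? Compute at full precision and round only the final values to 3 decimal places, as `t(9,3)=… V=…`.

span = t_max - t_min = 2.49 - 0.65 = 1.840
L(9,3) = 204, L_eff = 204/255 = 0.800000
t(9,3) = 2.49 - 1.840·0.800000 = 1.018
Σt over all 6·12 pixels = 703058/6375 ≈ 110.2836078
V = pitch²·Σt = 1.62²·703058/6375 = 289.428

t(9,3)=1.018 V=289.428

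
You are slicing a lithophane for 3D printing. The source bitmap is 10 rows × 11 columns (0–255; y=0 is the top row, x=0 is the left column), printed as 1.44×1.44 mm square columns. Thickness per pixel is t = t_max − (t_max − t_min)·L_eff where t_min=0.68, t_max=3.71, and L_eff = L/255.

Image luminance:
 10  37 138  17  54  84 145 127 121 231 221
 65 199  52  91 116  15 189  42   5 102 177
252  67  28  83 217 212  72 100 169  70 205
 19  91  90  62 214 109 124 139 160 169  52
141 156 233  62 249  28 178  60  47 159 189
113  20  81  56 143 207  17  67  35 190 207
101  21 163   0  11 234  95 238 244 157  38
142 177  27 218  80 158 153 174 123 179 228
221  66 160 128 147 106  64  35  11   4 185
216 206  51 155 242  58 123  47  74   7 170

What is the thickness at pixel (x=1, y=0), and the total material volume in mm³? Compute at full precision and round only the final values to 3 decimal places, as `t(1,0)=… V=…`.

span = t_max - t_min = 3.71 - 0.68 = 3.030
L(1,0) = 37, L_eff = 37/255 = 0.145098
t(1,0) = 3.71 - 3.030·0.145098 = 3.270
Σt over all 10·11 pixels = 2154133/8500 ≈ 253.4274118
V = pitch²·Σt = 1.44²·2154133/8500 = 525.507

t(1,0)=3.270 V=525.507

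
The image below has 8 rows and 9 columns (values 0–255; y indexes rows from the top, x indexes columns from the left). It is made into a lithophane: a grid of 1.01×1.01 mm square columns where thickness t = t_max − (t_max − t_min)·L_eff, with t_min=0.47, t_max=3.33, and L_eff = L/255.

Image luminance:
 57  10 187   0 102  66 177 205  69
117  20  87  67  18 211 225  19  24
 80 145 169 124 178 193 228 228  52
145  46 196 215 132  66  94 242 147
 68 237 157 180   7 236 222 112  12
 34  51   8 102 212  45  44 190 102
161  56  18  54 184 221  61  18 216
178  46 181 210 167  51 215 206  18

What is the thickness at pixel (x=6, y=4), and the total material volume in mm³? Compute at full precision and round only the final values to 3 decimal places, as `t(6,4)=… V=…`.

span = t_max - t_min = 3.33 - 0.47 = 2.860
L(6,4) = 222, L_eff = 222/255 = 0.870588
t(6,4) = 3.33 - 2.860·0.870588 = 0.840
Σt over all 8·9 pixels = 1824137/12750 ≈ 143.0695686
V = pitch²·Σt = 1.01²·1824137/12750 = 145.945

t(6,4)=0.840 V=145.945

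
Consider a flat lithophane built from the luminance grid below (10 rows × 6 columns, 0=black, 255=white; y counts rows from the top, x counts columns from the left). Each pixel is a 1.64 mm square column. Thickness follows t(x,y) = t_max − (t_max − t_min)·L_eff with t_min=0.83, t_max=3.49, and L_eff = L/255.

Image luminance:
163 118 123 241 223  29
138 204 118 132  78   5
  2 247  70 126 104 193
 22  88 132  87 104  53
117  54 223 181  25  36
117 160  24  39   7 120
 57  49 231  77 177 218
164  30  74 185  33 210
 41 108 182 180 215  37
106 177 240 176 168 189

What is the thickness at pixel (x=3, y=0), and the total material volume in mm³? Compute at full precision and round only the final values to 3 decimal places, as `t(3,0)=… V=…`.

t(3,0)=0.976 V=360.440

span = t_max - t_min = 3.49 - 0.83 = 2.660
L(3,0) = 241, L_eff = 241/255 = 0.945098
t(3,0) = 3.49 - 2.660·0.945098 = 0.976
Σt over all 10·6 pixels = 569553/4250 ≈ 134.0124706
V = pitch²·Σt = 1.64²·569553/4250 = 360.440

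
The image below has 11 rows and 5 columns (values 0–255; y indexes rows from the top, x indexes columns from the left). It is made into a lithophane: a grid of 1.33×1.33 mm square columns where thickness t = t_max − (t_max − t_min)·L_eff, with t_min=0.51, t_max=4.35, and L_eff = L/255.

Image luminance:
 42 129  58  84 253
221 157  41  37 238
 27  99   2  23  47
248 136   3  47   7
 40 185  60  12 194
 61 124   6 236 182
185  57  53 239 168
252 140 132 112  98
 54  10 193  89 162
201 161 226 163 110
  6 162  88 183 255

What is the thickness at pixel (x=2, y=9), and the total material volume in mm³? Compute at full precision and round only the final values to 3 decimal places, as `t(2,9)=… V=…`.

span = t_max - t_min = 4.35 - 0.51 = 3.840
L(2,9) = 226, L_eff = 226/255 = 0.886275
t(2,9) = 4.35 - 3.840·0.886275 = 0.947
Σt over all 11·5 pixels = 1201881/8500 ≈ 141.3977647
V = pitch²·Σt = 1.33²·1201881/8500 = 250.119

t(2,9)=0.947 V=250.119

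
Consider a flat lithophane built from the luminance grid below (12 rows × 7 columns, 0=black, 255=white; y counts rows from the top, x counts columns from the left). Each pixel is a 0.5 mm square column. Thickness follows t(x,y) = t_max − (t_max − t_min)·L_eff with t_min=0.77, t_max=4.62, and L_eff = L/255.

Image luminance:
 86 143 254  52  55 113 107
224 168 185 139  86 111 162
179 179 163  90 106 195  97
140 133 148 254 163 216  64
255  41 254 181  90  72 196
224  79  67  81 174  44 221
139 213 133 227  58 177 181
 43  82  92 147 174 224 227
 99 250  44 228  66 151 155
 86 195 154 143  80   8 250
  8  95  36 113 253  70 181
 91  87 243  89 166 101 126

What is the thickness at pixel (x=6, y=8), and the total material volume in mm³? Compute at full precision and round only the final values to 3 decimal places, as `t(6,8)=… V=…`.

t(6,8)=2.280 V=52.949

span = t_max - t_min = 4.62 - 0.77 = 3.850
L(6,8) = 155, L_eff = 155/255 = 0.607843
t(6,8) = 4.62 - 3.850·0.607843 = 2.280
Σt over all 12·7 pixels = 90013/425 ≈ 211.7952941
V = pitch²·Σt = 0.5²·90013/425 = 52.949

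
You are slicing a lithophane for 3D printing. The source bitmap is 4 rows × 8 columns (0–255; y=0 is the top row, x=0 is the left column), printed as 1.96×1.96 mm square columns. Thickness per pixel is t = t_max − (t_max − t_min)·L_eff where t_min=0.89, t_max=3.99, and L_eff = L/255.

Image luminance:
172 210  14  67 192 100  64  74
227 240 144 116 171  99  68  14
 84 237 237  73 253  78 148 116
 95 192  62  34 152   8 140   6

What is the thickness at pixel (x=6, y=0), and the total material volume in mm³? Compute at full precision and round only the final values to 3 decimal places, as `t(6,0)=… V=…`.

t(6,0)=3.212 V=308.966

span = t_max - t_min = 3.99 - 0.89 = 3.100
L(6,0) = 64, L_eff = 64/255 = 0.250980
t(6,0) = 3.99 - 3.100·0.250980 = 3.212
Σt over all 4·8 pixels = 205087/2550 ≈ 80.4262745
V = pitch²·Σt = 1.96²·205087/2550 = 308.966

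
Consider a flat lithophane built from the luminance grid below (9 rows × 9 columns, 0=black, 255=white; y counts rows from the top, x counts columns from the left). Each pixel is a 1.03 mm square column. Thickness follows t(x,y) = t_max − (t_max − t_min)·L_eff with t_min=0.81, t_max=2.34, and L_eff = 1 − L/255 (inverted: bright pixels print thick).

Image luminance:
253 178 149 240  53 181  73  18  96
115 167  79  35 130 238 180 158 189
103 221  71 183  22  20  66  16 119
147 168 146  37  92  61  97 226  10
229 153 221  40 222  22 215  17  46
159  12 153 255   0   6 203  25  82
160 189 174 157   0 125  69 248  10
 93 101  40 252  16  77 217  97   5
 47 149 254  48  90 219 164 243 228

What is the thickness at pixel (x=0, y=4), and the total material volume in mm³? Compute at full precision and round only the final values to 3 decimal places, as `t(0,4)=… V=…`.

span = t_max - t_min = 2.34 - 0.81 = 1.530
L(0,4) = 229, L_eff = 1 - 229/255 = 0.101961 (inverted)
t(0,4) = 2.34 - 1.530·0.101961 = 2.184
Σt over all 9·9 pixels = 124.824
V = pitch²·Σt = 1.03²·124.824 = 132.426

t(0,4)=2.184 V=132.426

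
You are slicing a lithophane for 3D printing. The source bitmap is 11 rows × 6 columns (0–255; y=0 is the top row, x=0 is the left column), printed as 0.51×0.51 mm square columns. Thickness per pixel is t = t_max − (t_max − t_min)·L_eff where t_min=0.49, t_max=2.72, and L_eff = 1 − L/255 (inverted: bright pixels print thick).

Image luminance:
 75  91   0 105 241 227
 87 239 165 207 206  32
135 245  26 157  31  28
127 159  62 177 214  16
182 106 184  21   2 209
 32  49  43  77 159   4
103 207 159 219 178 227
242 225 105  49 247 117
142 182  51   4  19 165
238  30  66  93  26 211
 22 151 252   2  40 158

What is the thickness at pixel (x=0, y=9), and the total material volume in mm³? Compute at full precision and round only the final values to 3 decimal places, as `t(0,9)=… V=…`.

t(0,9)=2.571 V=26.722

span = t_max - t_min = 2.72 - 0.49 = 2.230
L(0,9) = 238, L_eff = 1 - 238/255 = 0.066667 (inverted)
t(0,9) = 2.72 - 2.230·0.066667 = 2.571
Σt over all 11·6 pixels = 130991/1275 ≈ 102.7380392
V = pitch²·Σt = 0.51²·130991/1275 = 26.722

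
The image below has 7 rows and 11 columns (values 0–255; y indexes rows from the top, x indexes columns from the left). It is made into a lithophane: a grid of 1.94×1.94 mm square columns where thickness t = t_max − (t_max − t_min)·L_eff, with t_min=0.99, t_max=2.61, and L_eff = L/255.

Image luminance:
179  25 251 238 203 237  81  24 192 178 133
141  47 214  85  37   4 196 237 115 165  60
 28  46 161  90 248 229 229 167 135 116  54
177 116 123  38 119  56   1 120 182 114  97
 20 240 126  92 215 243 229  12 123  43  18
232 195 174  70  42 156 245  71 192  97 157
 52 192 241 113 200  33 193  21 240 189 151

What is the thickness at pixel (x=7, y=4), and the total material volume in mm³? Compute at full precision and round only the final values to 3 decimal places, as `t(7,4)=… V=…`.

span = t_max - t_min = 2.61 - 0.99 = 1.620
L(7,4) = 12, L_eff = 12/255 = 0.047059
t(7,4) = 2.61 - 1.620·0.047059 = 2.534
Σt over all 7·11 pixels = 46071/340 ≈ 135.5029412
V = pitch²·Σt = 1.94²·46071/340 = 509.979

t(7,4)=2.534 V=509.979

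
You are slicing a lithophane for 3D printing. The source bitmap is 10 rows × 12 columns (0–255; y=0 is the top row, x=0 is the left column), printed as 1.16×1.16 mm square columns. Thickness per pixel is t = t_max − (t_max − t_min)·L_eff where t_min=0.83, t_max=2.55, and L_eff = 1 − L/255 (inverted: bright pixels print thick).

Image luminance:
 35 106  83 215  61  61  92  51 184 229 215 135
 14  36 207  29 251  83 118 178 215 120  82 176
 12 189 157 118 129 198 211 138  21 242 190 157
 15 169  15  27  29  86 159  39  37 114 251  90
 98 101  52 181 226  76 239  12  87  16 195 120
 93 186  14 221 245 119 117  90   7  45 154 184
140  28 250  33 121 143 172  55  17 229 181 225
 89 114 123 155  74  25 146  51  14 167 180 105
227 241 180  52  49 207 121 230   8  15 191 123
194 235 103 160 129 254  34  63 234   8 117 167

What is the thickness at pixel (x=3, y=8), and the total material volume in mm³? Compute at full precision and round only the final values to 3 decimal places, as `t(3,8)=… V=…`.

span = t_max - t_min = 2.55 - 0.83 = 1.720
L(3,8) = 52, L_eff = 1 - 52/255 = 0.796078 (inverted)
t(3,8) = 2.55 - 1.720·0.796078 = 1.181
Σt over all 10·12 pixels = 424156/2125 ≈ 199.6028235
V = pitch²·Σt = 1.16²·424156/2125 = 268.586

t(3,8)=1.181 V=268.586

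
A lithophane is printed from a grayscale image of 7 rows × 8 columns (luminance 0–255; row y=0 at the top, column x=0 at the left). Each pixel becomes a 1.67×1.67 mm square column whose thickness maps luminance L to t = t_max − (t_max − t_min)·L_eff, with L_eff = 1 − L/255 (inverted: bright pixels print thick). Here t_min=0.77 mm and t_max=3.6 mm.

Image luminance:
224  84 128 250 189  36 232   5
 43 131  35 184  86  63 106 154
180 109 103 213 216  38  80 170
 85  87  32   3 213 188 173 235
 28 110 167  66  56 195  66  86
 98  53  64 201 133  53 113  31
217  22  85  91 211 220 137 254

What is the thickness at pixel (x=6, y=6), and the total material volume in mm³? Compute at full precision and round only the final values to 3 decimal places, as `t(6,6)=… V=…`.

t(6,6)=2.290 V=331.717

span = t_max - t_min = 3.6 - 0.77 = 2.830
L(6,6) = 137, L_eff = 1 - 137/255 = 0.462745 (inverted)
t(6,6) = 3.6 - 2.830·0.462745 = 2.290
Σt over all 7·8 pixels = 758254/6375 ≈ 118.9418039
V = pitch²·Σt = 1.67²·758254/6375 = 331.717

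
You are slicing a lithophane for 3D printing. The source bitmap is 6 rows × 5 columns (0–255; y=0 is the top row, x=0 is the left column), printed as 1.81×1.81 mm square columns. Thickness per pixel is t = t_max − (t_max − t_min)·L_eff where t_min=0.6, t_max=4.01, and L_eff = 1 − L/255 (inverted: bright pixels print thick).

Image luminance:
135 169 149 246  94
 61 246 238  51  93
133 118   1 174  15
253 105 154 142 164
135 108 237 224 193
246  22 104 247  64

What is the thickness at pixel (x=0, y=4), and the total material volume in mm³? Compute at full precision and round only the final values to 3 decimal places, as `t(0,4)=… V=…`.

span = t_max - t_min = 4.01 - 0.6 = 3.410
L(0,4) = 135, L_eff = 1 - 135/255 = 0.470588 (inverted)
t(0,4) = 4.01 - 3.410·0.470588 = 2.405
Σt over all 6·5 pixels = 1932461/25500 ≈ 75.7827843
V = pitch²·Σt = 1.81²·1932461/25500 = 248.272

t(0,4)=2.405 V=248.272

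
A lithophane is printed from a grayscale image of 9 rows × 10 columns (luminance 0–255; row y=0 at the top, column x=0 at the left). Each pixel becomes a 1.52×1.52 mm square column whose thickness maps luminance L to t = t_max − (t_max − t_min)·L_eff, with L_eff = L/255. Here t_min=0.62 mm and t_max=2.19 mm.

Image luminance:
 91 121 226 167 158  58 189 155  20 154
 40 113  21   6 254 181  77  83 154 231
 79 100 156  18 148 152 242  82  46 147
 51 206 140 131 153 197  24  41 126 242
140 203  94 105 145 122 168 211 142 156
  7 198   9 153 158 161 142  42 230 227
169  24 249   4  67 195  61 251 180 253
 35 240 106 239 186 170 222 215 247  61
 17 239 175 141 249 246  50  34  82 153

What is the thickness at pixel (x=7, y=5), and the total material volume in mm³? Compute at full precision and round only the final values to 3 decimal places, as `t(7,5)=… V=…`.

span = t_max - t_min = 2.19 - 0.62 = 1.570
L(7,5) = 42, L_eff = 42/255 = 0.164706
t(7,5) = 2.19 - 1.570·0.164706 = 1.931
Σt over all 9·10 pixels = 3086629/25500 ≈ 121.0442745
V = pitch²·Σt = 1.52²·3086629/25500 = 279.661

t(7,5)=1.931 V=279.661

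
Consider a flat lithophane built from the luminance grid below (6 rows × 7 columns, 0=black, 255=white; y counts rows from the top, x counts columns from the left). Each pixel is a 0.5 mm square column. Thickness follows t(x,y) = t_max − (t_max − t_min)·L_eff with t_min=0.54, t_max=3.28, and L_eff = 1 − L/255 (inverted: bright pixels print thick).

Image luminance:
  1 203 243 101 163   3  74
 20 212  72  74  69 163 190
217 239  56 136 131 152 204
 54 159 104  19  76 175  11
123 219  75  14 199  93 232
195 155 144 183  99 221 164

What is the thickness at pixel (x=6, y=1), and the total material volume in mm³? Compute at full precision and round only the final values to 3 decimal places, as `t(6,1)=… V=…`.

span = t_max - t_min = 3.28 - 0.54 = 2.740
L(6,1) = 190, L_eff = 1 - 190/255 = 0.254902 (inverted)
t(6,1) = 3.28 - 2.740·0.254902 = 2.582
Σt over all 6·7 pixels = 1034039/12750 ≈ 81.1010980
V = pitch²·Σt = 0.5²·1034039/12750 = 20.275

t(6,1)=2.582 V=20.275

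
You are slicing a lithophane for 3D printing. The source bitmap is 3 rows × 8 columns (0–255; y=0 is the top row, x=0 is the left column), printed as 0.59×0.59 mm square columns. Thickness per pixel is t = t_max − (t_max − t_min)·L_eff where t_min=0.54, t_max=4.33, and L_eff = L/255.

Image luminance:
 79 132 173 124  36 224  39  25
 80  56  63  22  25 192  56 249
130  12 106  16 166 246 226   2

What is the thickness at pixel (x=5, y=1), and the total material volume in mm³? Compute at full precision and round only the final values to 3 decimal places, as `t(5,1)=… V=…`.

span = t_max - t_min = 4.33 - 0.54 = 3.790
L(5,1) = 192, L_eff = 192/255 = 0.752941
t(5,1) = 4.33 - 3.790·0.752941 = 1.476
Σt over all 3·8 pixels = 1710419/25500 ≈ 67.0752549
V = pitch²·Σt = 0.59²·1710419/25500 = 23.349

t(5,1)=1.476 V=23.349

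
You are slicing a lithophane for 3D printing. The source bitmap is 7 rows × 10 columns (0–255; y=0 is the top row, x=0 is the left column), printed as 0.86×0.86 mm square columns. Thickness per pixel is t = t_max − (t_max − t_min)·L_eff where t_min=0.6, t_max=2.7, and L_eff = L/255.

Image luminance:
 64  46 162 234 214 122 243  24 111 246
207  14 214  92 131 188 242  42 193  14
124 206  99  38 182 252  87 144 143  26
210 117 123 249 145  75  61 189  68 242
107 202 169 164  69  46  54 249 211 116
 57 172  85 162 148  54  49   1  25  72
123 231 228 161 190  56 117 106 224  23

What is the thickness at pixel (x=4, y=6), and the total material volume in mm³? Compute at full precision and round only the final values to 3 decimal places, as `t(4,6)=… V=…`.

t(4,6)=1.135 V=83.420

span = t_max - t_min = 2.7 - 0.6 = 2.100
L(4,6) = 190, L_eff = 190/255 = 0.745098
t(4,6) = 2.7 - 2.100·0.745098 = 1.135
Σt over all 7·10 pixels = 47936/425 ≈ 112.7905882
V = pitch²·Σt = 0.86²·47936/425 = 83.420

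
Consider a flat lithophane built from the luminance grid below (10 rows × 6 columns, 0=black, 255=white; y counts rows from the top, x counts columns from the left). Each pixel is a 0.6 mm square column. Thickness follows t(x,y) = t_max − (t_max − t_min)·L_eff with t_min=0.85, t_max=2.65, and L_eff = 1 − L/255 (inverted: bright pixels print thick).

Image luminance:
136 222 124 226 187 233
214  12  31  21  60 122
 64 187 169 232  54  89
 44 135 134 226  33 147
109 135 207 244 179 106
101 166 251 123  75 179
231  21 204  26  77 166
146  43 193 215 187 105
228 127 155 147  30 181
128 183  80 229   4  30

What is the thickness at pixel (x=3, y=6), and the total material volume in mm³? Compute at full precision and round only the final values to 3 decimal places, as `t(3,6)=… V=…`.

t(3,6)=1.034 V=38.977

span = t_max - t_min = 2.65 - 0.85 = 1.800
L(3,6) = 26, L_eff = 1 - 26/255 = 0.898039 (inverted)
t(3,6) = 2.65 - 1.800·0.898039 = 1.034
Σt over all 10·6 pixels = 46014/425 ≈ 108.2682353
V = pitch²·Σt = 0.6²·46014/425 = 38.977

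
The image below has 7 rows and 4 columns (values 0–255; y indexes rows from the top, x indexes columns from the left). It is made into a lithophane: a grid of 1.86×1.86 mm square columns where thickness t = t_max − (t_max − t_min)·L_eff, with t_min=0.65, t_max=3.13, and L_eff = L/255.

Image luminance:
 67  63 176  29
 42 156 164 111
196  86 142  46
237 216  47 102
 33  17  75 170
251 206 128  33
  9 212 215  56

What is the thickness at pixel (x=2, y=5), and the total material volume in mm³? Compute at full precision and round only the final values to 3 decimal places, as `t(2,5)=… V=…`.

t(2,5)=1.885 V=192.671

span = t_max - t_min = 3.13 - 0.65 = 2.480
L(2,5) = 128, L_eff = 128/255 = 0.501961
t(2,5) = 3.13 - 2.480·0.501961 = 1.885
Σt over all 7·4 pixels = 23669/425 ≈ 55.6917647
V = pitch²·Σt = 1.86²·23669/425 = 192.671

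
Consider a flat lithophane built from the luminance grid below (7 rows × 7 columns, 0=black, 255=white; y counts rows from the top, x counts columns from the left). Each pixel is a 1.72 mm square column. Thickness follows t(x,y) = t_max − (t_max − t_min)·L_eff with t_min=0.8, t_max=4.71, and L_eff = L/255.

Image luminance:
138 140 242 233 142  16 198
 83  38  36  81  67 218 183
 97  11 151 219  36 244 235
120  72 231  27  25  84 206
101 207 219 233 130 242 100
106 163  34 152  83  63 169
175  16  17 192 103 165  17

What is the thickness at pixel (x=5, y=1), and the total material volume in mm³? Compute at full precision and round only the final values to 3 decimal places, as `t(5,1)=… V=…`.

span = t_max - t_min = 4.71 - 0.8 = 3.910
L(5,1) = 218, L_eff = 218/255 = 0.854902
t(5,1) = 4.71 - 3.910·0.854902 = 1.367
Σt over all 7·7 pixels = 40441/300 ≈ 134.8033333
V = pitch²·Σt = 1.72²·40441/300 = 398.802

t(5,1)=1.367 V=398.802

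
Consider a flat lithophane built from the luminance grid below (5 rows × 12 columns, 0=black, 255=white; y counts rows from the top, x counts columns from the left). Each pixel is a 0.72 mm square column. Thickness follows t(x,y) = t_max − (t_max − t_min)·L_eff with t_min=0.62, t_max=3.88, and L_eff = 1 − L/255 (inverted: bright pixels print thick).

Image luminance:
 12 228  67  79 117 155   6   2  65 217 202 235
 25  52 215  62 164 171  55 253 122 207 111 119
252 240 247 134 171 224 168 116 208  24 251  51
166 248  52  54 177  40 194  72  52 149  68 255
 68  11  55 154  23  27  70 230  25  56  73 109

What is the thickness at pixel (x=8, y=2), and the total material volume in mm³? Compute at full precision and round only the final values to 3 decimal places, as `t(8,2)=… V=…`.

span = t_max - t_min = 3.88 - 0.62 = 3.260
L(8,2) = 208, L_eff = 1 - 208/255 = 0.184314 (inverted)
t(8,2) = 3.88 - 3.260·0.184314 = 3.279
Σt over all 5·12 pixels = 112631/850 ≈ 132.5070588
V = pitch²·Σt = 0.72²·112631/850 = 68.692

t(8,2)=3.279 V=68.692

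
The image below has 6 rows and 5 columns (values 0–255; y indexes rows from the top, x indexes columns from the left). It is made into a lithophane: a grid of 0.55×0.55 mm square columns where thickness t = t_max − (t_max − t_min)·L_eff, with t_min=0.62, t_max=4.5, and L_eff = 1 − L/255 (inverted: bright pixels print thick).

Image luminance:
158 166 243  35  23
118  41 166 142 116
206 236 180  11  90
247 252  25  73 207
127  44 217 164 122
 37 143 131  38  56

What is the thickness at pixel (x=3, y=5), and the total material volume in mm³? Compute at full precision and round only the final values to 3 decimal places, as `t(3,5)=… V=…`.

t(3,5)=1.198 V=23.181

span = t_max - t_min = 4.5 - 0.62 = 3.880
L(3,5) = 38, L_eff = 1 - 38/255 = 0.850980 (inverted)
t(3,5) = 4.5 - 3.880·0.850980 = 1.198
Σt over all 6·5 pixels = 488533/6375 ≈ 76.6326275
V = pitch²·Σt = 0.55²·488533/6375 = 23.181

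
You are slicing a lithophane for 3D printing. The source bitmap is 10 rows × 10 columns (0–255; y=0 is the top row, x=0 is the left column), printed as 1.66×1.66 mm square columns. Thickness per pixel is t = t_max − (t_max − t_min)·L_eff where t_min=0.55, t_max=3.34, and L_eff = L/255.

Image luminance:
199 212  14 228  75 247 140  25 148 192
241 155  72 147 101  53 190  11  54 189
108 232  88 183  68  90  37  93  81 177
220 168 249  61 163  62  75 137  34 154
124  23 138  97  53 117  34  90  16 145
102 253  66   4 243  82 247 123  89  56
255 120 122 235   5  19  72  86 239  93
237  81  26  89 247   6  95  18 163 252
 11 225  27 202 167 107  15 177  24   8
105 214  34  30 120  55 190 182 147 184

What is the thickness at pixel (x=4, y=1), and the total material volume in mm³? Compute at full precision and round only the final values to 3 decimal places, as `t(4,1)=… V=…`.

span = t_max - t_min = 3.34 - 0.55 = 2.790
L(4,1) = 101, L_eff = 101/255 = 0.396078
t(4,1) = 3.34 - 2.790·0.396078 = 2.235
Σt over all 10·10 pixels = 1726813/8500 ≈ 203.1544706
V = pitch²·Σt = 1.66²·1726813/8500 = 559.812

t(4,1)=2.235 V=559.812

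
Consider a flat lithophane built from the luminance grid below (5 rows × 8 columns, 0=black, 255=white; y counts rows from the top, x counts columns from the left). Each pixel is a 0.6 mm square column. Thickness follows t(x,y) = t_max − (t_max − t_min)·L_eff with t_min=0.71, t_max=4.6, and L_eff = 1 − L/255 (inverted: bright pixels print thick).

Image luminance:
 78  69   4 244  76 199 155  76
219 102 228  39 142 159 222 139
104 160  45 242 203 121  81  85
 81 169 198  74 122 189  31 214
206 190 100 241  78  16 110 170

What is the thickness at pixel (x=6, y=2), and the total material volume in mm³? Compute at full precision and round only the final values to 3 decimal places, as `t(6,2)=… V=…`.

t(6,2)=1.946 V=39.775

span = t_max - t_min = 4.6 - 0.71 = 3.890
L(6,2) = 81, L_eff = 1 - 81/255 = 0.682353 (inverted)
t(6,2) = 4.6 - 3.890·0.682353 = 1.946
Σt over all 5·8 pixels = 2817409/25500 ≈ 110.4866275
V = pitch²·Σt = 0.6²·2817409/25500 = 39.775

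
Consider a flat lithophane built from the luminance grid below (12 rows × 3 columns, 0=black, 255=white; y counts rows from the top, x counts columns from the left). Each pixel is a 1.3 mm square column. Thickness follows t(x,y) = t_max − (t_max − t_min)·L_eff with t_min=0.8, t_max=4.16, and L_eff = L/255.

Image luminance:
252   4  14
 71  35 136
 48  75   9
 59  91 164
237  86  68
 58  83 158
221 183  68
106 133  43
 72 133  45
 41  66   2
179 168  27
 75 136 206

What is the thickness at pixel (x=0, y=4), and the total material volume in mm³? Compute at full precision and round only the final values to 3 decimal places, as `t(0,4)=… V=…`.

t(0,4)=1.037 V=173.998

span = t_max - t_min = 4.16 - 0.8 = 3.360
L(0,4) = 237, L_eff = 237/255 = 0.929412
t(0,4) = 4.16 - 3.360·0.929412 = 1.037
Σt over all 12·3 pixels = 218784/2125 ≈ 102.9571765
V = pitch²·Σt = 1.3²·218784/2125 = 173.998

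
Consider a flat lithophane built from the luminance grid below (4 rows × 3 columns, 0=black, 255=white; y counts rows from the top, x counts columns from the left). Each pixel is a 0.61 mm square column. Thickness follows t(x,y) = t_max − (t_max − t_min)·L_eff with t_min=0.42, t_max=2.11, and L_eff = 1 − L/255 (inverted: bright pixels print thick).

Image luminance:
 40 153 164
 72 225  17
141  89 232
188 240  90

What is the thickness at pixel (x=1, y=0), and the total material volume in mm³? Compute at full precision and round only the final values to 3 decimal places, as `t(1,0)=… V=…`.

span = t_max - t_min = 2.11 - 0.42 = 1.690
L(1,0) = 153, L_eff = 1 - 153/255 = 0.400000 (inverted)
t(1,0) = 2.11 - 1.690·0.400000 = 1.434
Σt over all 4·3 pixels = 407539/25500 ≈ 15.9819216
V = pitch²·Σt = 0.61²·407539/25500 = 5.947

t(1,0)=1.434 V=5.947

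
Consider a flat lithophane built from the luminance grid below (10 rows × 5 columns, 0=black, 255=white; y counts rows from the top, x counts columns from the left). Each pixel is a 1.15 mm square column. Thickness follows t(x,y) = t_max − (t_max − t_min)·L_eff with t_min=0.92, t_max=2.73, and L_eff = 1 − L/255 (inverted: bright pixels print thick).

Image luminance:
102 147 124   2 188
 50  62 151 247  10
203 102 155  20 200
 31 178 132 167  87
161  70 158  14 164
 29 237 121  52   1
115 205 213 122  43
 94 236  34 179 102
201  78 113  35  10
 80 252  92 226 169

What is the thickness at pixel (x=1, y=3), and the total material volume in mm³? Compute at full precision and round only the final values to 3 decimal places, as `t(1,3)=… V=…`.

t(1,3)=2.183 V=116.820

span = t_max - t_min = 2.73 - 0.92 = 1.810
L(1,3) = 178, L_eff = 1 - 178/255 = 0.301961 (inverted)
t(1,3) = 2.73 - 1.810·0.301961 = 2.183
Σt over all 10·5 pixels = 187707/2125 ≈ 88.3327059
V = pitch²·Σt = 1.15²·187707/2125 = 116.820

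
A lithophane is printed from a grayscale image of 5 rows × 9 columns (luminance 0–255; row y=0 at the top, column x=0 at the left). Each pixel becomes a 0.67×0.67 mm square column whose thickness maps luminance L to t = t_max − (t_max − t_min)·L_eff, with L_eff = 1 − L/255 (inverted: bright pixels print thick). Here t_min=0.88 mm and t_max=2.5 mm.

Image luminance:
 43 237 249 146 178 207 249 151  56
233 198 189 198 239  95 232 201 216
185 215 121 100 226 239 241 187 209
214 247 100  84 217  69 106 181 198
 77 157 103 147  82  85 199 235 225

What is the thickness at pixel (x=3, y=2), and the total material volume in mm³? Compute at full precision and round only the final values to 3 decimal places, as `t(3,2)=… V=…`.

span = t_max - t_min = 2.5 - 0.88 = 1.620
L(3,2) = 100, L_eff = 1 - 100/255 = 0.607843 (inverted)
t(3,2) = 2.5 - 1.620·0.607843 = 1.515
Σt over all 5·9 pixels = 188991/2125 ≈ 88.9369412
V = pitch²·Σt = 0.67²·188991/2125 = 39.924

t(3,2)=1.515 V=39.924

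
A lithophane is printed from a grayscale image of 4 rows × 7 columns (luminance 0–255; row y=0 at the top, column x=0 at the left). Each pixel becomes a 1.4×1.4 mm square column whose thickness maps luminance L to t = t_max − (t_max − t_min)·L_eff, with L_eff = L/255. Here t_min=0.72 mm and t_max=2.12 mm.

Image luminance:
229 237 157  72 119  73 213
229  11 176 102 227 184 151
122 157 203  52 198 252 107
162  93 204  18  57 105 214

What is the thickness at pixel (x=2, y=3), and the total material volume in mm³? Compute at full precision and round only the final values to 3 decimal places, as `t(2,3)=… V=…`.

span = t_max - t_min = 2.12 - 0.72 = 1.400
L(2,3) = 204, L_eff = 204/255 = 0.800000
t(2,3) = 2.12 - 1.400·0.800000 = 1.000
Σt over all 4·7 pixels = 46816/1275 ≈ 36.7184314
V = pitch²·Σt = 1.4²·46816/1275 = 71.968

t(2,3)=1.000 V=71.968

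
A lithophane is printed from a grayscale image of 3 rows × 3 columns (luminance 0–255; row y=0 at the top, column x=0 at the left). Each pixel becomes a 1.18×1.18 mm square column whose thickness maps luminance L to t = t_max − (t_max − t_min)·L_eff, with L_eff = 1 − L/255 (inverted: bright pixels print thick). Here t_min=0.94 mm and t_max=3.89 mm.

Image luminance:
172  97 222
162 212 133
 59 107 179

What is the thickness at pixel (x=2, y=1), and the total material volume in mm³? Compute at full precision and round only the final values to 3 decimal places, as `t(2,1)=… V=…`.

span = t_max - t_min = 3.89 - 0.94 = 2.950
L(2,1) = 133, L_eff = 1 - 133/255 = 0.478431 (inverted)
t(2,1) = 3.89 - 2.950·0.478431 = 2.479
Σt over all 3·3 pixels = 7199/300 ≈ 23.9966667
V = pitch²·Σt = 1.18²·7199/300 = 33.413

t(2,1)=2.479 V=33.413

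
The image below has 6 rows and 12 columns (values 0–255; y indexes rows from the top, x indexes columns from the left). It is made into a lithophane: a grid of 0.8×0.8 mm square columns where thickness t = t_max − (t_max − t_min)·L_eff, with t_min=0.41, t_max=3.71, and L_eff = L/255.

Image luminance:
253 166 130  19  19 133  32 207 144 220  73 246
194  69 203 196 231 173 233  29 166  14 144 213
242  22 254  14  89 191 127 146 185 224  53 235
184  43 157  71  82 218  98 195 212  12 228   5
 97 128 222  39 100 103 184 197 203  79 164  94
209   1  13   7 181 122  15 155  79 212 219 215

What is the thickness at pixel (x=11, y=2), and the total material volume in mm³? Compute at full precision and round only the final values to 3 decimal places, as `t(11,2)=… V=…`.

span = t_max - t_min = 3.71 - 0.41 = 3.300
L(11,2) = 235, L_eff = 235/255 = 0.921569
t(11,2) = 3.71 - 3.300·0.921569 = 0.669
Σt over all 6·12 pixels = 2378/17 ≈ 139.8823529
V = pitch²·Σt = 0.8²·2378/17 = 89.525

t(11,2)=0.669 V=89.525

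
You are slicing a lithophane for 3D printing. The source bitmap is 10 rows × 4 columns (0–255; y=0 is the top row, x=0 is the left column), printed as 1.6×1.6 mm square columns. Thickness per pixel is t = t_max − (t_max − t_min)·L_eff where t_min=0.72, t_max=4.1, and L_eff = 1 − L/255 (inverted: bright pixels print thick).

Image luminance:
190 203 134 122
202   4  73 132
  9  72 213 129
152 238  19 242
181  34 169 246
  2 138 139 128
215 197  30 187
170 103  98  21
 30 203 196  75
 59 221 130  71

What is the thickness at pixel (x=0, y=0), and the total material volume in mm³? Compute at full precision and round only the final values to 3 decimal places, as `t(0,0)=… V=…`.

t(0,0)=3.238 V=249.397

span = t_max - t_min = 4.1 - 0.72 = 3.380
L(0,0) = 190, L_eff = 1 - 190/255 = 0.254902 (inverted)
t(0,0) = 4.1 - 3.380·0.254902 = 3.238
Σt over all 10·4 pixels = 1242113/12750 ≈ 97.4206275
V = pitch²·Σt = 1.6²·1242113/12750 = 249.397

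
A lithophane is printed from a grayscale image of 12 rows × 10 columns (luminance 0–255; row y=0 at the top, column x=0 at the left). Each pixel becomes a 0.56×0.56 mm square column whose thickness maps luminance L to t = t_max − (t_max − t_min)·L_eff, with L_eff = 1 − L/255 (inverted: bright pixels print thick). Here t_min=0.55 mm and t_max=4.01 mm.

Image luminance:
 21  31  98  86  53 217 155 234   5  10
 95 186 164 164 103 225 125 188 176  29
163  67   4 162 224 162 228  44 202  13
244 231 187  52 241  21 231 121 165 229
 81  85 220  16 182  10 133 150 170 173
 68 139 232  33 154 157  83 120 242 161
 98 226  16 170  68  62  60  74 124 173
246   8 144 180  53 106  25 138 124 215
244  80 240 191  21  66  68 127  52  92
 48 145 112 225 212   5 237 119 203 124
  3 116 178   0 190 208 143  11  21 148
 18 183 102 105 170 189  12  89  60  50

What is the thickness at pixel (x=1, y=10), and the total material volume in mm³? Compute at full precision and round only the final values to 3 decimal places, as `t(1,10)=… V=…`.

span = t_max - t_min = 4.01 - 0.55 = 3.460
L(1,10) = 116, L_eff = 1 - 116/255 = 0.545098 (inverted)
t(1,10) = 4.01 - 3.460·0.545098 = 2.124
Σt over all 12·10 pixels = 1708043/6375 ≈ 267.9283137
V = pitch²·Σt = 0.56²·1708043/6375 = 84.022

t(1,10)=2.124 V=84.022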